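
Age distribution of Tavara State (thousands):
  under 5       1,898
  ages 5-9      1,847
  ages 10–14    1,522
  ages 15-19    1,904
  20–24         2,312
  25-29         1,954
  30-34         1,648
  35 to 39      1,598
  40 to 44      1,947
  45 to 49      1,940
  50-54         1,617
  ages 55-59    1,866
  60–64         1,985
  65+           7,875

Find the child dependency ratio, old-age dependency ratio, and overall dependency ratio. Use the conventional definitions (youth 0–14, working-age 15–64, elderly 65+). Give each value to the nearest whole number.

0–14: 1,898 + 1,847 + 1,522 = 5,267
15–64: 1,904 + 2,312 + 1,954 + 1,648 + 1,598 + 1,947 + 1,940 + 1,617 + 1,866 + 1,985 = 18,771
65+: 7,875
Youth dependency ratio = 5,267 / 18,771 × 100 = 28
Old-age dependency ratio = 7,875 / 18,771 × 100 = 42
Total dependency ratio = (5,267 + 7,875) / 18,771 × 100 = 13,142 / 18,771 × 100 = 70

Youth dependency ratio: 28
Old-age dependency ratio: 42
Total dependency ratio: 70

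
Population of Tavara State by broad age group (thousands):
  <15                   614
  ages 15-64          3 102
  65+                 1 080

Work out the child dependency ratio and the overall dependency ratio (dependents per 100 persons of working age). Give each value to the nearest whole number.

Youth dependency ratio = 614 / 3 102 × 100 = 20
Total dependency ratio = (614 + 1 080) / 3 102 × 100 = 1 694 / 3 102 × 100 = 55

Youth dependency ratio: 20
Total dependency ratio: 55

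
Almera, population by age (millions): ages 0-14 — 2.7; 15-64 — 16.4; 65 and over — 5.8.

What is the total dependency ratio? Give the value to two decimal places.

Total dependency ratio: 51.83

Total dependency ratio = (2.7 + 5.8) / 16.4 × 100 = 8.5 / 16.4 × 100 = 51.83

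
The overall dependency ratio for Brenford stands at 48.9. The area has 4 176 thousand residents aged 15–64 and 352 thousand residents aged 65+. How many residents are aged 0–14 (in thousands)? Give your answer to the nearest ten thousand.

Aged 0–14: 1 690

Total dependency ratio = (youth + elderly) / working-age × 100
48.9 = (Y + 352) / 4 176 × 100
⇒ 1 690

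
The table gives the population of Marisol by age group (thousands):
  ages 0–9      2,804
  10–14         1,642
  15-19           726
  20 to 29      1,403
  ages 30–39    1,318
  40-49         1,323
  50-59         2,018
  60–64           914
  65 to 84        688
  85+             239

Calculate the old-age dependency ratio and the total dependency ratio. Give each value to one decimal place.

0–14: 2,804 + 1,642 = 4,446
15–64: 726 + 1,403 + 1,318 + 1,323 + 2,018 + 914 = 7,702
65+: 688 + 239 = 927
Old-age dependency ratio = 927 / 7,702 × 100 = 12.0
Total dependency ratio = (4,446 + 927) / 7,702 × 100 = 5,373 / 7,702 × 100 = 69.8

Old-age dependency ratio: 12.0
Total dependency ratio: 69.8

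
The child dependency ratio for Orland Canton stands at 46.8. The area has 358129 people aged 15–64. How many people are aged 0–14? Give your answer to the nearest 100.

Youth dependency ratio = youth / working-age × 100
46.8 = Y / 358129 × 100
⇒ 167600

Aged 0–14: 167600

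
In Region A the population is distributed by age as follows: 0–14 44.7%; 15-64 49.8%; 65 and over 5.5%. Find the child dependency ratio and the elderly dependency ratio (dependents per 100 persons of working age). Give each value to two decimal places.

Youth dependency ratio: 89.76
Old-age dependency ratio: 11.04

Youth dependency ratio = 44.7 / 49.8 × 100 = 89.76
Old-age dependency ratio = 5.5 / 49.8 × 100 = 11.04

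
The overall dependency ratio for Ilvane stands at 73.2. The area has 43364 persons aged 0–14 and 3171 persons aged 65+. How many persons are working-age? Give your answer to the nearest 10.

Total dependency ratio = (youth + elderly) / working-age × 100
73.2 = (43364 + 3171) / W × 100
⇒ 63570

Working-age: 63570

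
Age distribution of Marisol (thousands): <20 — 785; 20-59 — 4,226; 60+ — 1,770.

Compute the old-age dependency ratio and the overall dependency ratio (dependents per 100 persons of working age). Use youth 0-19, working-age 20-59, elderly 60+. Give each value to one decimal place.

Old-age dependency ratio: 41.9
Total dependency ratio: 60.5

Old-age dependency ratio = 1,770 / 4,226 × 100 = 41.9
Total dependency ratio = (785 + 1,770) / 4,226 × 100 = 2,555 / 4,226 × 100 = 60.5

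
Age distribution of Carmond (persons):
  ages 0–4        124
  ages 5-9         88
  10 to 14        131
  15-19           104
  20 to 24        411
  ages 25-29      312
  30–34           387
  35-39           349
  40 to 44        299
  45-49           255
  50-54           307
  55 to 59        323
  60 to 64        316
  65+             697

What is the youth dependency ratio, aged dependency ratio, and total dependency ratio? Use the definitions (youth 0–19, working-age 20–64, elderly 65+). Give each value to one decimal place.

Youth dependency ratio: 15.1
Old-age dependency ratio: 23.6
Total dependency ratio: 38.7

0–19: 124 + 88 + 131 + 104 = 447
20–64: 411 + 312 + 387 + 349 + 299 + 255 + 307 + 323 + 316 = 2 959
65+: 697
Youth dependency ratio = 447 / 2 959 × 100 = 15.1
Old-age dependency ratio = 697 / 2 959 × 100 = 23.6
Total dependency ratio = (447 + 697) / 2 959 × 100 = 1 144 / 2 959 × 100 = 38.7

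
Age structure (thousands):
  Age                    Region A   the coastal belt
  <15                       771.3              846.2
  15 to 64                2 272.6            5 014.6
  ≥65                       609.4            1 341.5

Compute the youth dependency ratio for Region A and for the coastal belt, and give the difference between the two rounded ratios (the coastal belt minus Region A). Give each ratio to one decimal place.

Region A: 771.3 / 2 272.6 × 100 = 33.9
the coastal belt: 846.2 / 5 014.6 × 100 = 16.9

Region A: 33.9
the coastal belt: 16.9
Difference: -17.0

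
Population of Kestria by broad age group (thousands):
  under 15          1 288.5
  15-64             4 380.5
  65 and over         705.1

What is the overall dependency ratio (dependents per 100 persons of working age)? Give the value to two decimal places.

Total dependency ratio: 45.51

Total dependency ratio = (1 288.5 + 705.1) / 4 380.5 × 100 = 1 993.6 / 4 380.5 × 100 = 45.51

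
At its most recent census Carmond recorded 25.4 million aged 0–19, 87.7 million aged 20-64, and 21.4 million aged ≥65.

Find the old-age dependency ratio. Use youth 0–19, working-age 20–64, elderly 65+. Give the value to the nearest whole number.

Old-age dependency ratio = 21.4 / 87.7 × 100 = 24

Old-age dependency ratio: 24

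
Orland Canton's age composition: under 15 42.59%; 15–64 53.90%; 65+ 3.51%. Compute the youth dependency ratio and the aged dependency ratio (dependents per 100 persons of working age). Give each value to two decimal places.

Youth dependency ratio: 79.02
Old-age dependency ratio: 6.51

Youth dependency ratio = 42.59 / 53.90 × 100 = 79.02
Old-age dependency ratio = 3.51 / 53.90 × 100 = 6.51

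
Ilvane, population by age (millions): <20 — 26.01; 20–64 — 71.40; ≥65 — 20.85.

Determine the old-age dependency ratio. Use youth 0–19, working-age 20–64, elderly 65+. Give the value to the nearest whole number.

Old-age dependency ratio: 29

Old-age dependency ratio = 20.85 / 71.40 × 100 = 29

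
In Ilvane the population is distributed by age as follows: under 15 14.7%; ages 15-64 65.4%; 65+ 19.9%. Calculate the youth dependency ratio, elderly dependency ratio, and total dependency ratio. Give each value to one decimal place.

Youth dependency ratio = 14.7 / 65.4 × 100 = 22.5
Old-age dependency ratio = 19.9 / 65.4 × 100 = 30.4
Total dependency ratio = (14.7 + 19.9) / 65.4 × 100 = 34.6 / 65.4 × 100 = 52.9

Youth dependency ratio: 22.5
Old-age dependency ratio: 30.4
Total dependency ratio: 52.9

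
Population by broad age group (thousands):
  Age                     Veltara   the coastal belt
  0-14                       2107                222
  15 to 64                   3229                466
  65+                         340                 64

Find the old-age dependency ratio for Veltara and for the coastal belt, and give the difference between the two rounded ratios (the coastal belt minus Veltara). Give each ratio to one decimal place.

Veltara: 10.5
the coastal belt: 13.7
Difference: +3.2

Veltara: 340 / 3229 × 100 = 10.5
the coastal belt: 64 / 466 × 100 = 13.7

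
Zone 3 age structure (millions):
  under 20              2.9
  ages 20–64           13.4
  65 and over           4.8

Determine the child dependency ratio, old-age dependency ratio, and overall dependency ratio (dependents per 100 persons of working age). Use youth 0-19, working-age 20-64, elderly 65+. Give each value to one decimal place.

Youth dependency ratio: 21.6
Old-age dependency ratio: 35.8
Total dependency ratio: 57.5

Youth dependency ratio = 2.9 / 13.4 × 100 = 21.6
Old-age dependency ratio = 4.8 / 13.4 × 100 = 35.8
Total dependency ratio = (2.9 + 4.8) / 13.4 × 100 = 7.7 / 13.4 × 100 = 57.5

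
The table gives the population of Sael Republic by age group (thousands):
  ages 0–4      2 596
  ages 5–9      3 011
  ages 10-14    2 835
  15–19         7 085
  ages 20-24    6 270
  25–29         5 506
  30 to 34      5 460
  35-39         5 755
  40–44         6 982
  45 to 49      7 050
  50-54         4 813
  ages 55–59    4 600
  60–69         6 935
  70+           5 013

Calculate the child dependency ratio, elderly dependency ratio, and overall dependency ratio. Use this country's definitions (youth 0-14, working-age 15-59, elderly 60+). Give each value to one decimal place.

0–14: 2 596 + 3 011 + 2 835 = 8 442
15–59: 7 085 + 6 270 + 5 506 + 5 460 + 5 755 + 6 982 + 7 050 + 4 813 + 4 600 = 53 521
60+: 6 935 + 5 013 = 11 948
Youth dependency ratio = 8 442 / 53 521 × 100 = 15.8
Old-age dependency ratio = 11 948 / 53 521 × 100 = 22.3
Total dependency ratio = (8 442 + 11 948) / 53 521 × 100 = 20 390 / 53 521 × 100 = 38.1

Youth dependency ratio: 15.8
Old-age dependency ratio: 22.3
Total dependency ratio: 38.1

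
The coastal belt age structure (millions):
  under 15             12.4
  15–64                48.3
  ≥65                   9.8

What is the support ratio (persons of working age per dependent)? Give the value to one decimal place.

Support ratio: 2.2

Support ratio = 48.3 / (12.4 + 9.8) = 48.3 / 22.2 = 2.2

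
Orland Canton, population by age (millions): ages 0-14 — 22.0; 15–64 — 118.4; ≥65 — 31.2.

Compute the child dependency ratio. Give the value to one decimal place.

Youth dependency ratio: 18.6

Youth dependency ratio = 22.0 / 118.4 × 100 = 18.6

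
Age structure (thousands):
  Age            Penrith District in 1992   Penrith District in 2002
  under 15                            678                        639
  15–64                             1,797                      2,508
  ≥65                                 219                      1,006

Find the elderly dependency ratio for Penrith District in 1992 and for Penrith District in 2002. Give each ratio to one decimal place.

Penrith District in 1992: 219 / 1,797 × 100 = 12.2
Penrith District in 2002: 1,006 / 2,508 × 100 = 40.1

Penrith District in 1992: 12.2
Penrith District in 2002: 40.1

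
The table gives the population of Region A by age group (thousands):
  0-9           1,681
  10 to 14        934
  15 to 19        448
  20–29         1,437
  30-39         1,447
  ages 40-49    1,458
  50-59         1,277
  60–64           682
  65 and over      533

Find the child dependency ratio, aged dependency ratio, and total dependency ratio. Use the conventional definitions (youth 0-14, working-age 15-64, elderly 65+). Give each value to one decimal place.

Youth dependency ratio: 38.7
Old-age dependency ratio: 7.9
Total dependency ratio: 46.6

0–14: 1,681 + 934 = 2,615
15–64: 448 + 1,437 + 1,447 + 1,458 + 1,277 + 682 = 6,749
65+: 533
Youth dependency ratio = 2,615 / 6,749 × 100 = 38.7
Old-age dependency ratio = 533 / 6,749 × 100 = 7.9
Total dependency ratio = (2,615 + 533) / 6,749 × 100 = 3,148 / 6,749 × 100 = 46.6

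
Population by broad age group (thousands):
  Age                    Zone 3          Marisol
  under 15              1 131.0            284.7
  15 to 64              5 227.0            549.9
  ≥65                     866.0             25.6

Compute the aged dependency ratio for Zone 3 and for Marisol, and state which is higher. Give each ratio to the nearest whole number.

Zone 3: 17
Marisol: 5
Higher: Zone 3

Zone 3: 866.0 / 5 227.0 × 100 = 17
Marisol: 25.6 / 549.9 × 100 = 5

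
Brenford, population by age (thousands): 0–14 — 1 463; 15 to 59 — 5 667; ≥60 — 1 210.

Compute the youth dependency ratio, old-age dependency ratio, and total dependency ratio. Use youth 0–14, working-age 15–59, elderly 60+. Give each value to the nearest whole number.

Youth dependency ratio = 1 463 / 5 667 × 100 = 26
Old-age dependency ratio = 1 210 / 5 667 × 100 = 21
Total dependency ratio = (1 463 + 1 210) / 5 667 × 100 = 2 673 / 5 667 × 100 = 47

Youth dependency ratio: 26
Old-age dependency ratio: 21
Total dependency ratio: 47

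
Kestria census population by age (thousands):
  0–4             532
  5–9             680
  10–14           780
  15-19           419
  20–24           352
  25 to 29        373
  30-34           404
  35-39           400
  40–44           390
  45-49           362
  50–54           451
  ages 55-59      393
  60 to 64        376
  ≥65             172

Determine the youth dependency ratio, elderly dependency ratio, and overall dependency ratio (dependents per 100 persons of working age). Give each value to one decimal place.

0–14: 532 + 680 + 780 = 1 992
15–64: 419 + 352 + 373 + 404 + 400 + 390 + 362 + 451 + 393 + 376 = 3 920
65+: 172
Youth dependency ratio = 1 992 / 3 920 × 100 = 50.8
Old-age dependency ratio = 172 / 3 920 × 100 = 4.4
Total dependency ratio = (1 992 + 172) / 3 920 × 100 = 2 164 / 3 920 × 100 = 55.2

Youth dependency ratio: 50.8
Old-age dependency ratio: 4.4
Total dependency ratio: 55.2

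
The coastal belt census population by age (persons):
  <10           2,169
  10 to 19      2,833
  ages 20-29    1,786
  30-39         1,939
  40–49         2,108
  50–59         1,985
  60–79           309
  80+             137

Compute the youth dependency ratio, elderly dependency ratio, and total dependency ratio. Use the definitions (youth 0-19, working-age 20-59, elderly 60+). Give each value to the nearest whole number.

Youth dependency ratio: 64
Old-age dependency ratio: 6
Total dependency ratio: 70

0–19: 2,169 + 2,833 = 5,002
20–59: 1,786 + 1,939 + 2,108 + 1,985 = 7,818
60+: 309 + 137 = 446
Youth dependency ratio = 5,002 / 7,818 × 100 = 64
Old-age dependency ratio = 446 / 7,818 × 100 = 6
Total dependency ratio = (5,002 + 446) / 7,818 × 100 = 5,448 / 7,818 × 100 = 70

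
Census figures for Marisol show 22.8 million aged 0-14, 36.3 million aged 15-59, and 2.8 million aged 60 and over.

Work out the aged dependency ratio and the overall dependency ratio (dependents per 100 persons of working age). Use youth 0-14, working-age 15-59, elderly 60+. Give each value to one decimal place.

Old-age dependency ratio = 2.8 / 36.3 × 100 = 7.7
Total dependency ratio = (22.8 + 2.8) / 36.3 × 100 = 25.6 / 36.3 × 100 = 70.5

Old-age dependency ratio: 7.7
Total dependency ratio: 70.5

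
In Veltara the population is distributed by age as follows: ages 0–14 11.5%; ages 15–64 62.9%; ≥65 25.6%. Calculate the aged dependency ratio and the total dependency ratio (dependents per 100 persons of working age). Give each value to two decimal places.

Old-age dependency ratio: 40.70
Total dependency ratio: 58.98

Old-age dependency ratio = 25.6 / 62.9 × 100 = 40.70
Total dependency ratio = (11.5 + 25.6) / 62.9 × 100 = 37.1 / 62.9 × 100 = 58.98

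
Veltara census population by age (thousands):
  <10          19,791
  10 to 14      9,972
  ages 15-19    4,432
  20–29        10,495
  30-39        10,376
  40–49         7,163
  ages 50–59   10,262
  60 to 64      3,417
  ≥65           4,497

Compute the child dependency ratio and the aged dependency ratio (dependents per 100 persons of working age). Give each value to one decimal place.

Youth dependency ratio: 64.5
Old-age dependency ratio: 9.7

0–14: 19,791 + 9,972 = 29,763
15–64: 4,432 + 10,495 + 10,376 + 7,163 + 10,262 + 3,417 = 46,145
65+: 4,497
Youth dependency ratio = 29,763 / 46,145 × 100 = 64.5
Old-age dependency ratio = 4,497 / 46,145 × 100 = 9.7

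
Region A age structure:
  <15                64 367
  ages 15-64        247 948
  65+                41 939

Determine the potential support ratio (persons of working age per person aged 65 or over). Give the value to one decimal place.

Potential support ratio: 5.9

Potential support ratio = 247 948 / 41 939 = 5.9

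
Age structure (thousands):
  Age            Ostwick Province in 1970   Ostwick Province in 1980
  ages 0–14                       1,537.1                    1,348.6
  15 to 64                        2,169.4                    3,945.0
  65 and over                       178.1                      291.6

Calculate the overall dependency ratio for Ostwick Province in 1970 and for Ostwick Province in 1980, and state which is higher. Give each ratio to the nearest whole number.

Ostwick Province in 1970: (1,537.1 + 178.1) / 2,169.4 × 100 = 1,715.2 / 2,169.4 × 100 = 79
Ostwick Province in 1980: (1,348.6 + 291.6) / 3,945.0 × 100 = 1,640.2 / 3,945.0 × 100 = 42

Ostwick Province in 1970: 79
Ostwick Province in 1980: 42
Higher: Ostwick Province in 1970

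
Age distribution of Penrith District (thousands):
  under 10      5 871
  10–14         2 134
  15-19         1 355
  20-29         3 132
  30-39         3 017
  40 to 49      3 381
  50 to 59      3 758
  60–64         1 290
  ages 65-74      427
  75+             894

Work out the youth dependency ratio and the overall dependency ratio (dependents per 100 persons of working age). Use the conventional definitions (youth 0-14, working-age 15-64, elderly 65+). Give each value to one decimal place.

0–14: 5 871 + 2 134 = 8 005
15–64: 1 355 + 3 132 + 3 017 + 3 381 + 3 758 + 1 290 = 15 933
65+: 427 + 894 = 1 321
Youth dependency ratio = 8 005 / 15 933 × 100 = 50.2
Total dependency ratio = (8 005 + 1 321) / 15 933 × 100 = 9 326 / 15 933 × 100 = 58.5

Youth dependency ratio: 50.2
Total dependency ratio: 58.5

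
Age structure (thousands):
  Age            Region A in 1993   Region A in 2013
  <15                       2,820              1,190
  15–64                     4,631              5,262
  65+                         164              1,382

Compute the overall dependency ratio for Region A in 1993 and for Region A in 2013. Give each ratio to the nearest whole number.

Region A in 1993: (2,820 + 164) / 4,631 × 100 = 2,984 / 4,631 × 100 = 64
Region A in 2013: (1,190 + 1,382) / 5,262 × 100 = 2,572 / 5,262 × 100 = 49

Region A in 1993: 64
Region A in 2013: 49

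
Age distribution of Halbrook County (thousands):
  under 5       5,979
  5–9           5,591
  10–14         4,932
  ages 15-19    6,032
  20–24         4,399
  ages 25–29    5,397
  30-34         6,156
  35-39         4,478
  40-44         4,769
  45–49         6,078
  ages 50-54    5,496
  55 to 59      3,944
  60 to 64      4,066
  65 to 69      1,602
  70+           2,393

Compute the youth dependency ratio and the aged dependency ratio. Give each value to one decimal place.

Youth dependency ratio: 32.5
Old-age dependency ratio: 7.9

0–14: 5,979 + 5,591 + 4,932 = 16,502
15–64: 6,032 + 4,399 + 5,397 + 6,156 + 4,478 + 4,769 + 6,078 + 5,496 + 3,944 + 4,066 = 50,815
65+: 1,602 + 2,393 = 3,995
Youth dependency ratio = 16,502 / 50,815 × 100 = 32.5
Old-age dependency ratio = 3,995 / 50,815 × 100 = 7.9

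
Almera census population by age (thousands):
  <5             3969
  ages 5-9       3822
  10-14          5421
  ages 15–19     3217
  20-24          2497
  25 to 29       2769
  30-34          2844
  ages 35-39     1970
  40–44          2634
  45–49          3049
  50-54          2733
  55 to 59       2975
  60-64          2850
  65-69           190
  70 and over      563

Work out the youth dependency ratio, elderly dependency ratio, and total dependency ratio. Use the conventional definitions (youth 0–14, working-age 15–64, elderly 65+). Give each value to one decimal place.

0–14: 3969 + 3822 + 5421 = 13212
15–64: 3217 + 2497 + 2769 + 2844 + 1970 + 2634 + 3049 + 2733 + 2975 + 2850 = 27538
65+: 190 + 563 = 753
Youth dependency ratio = 13212 / 27538 × 100 = 48.0
Old-age dependency ratio = 753 / 27538 × 100 = 2.7
Total dependency ratio = (13212 + 753) / 27538 × 100 = 13965 / 27538 × 100 = 50.7

Youth dependency ratio: 48.0
Old-age dependency ratio: 2.7
Total dependency ratio: 50.7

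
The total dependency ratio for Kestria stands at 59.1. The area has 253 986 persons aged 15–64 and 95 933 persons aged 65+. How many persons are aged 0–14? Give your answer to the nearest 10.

Aged 0–14: 54 170

Total dependency ratio = (youth + elderly) / working-age × 100
59.1 = (Y + 95 933) / 253 986 × 100
⇒ 54 170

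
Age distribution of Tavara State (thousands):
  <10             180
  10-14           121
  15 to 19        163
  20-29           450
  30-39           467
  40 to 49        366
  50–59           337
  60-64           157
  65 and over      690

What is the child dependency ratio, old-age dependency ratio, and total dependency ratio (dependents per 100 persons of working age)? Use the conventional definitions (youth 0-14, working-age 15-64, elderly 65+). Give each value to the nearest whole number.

0–14: 180 + 121 = 301
15–64: 163 + 450 + 467 + 366 + 337 + 157 = 1940
65+: 690
Youth dependency ratio = 301 / 1940 × 100 = 16
Old-age dependency ratio = 690 / 1940 × 100 = 36
Total dependency ratio = (301 + 690) / 1940 × 100 = 991 / 1940 × 100 = 51

Youth dependency ratio: 16
Old-age dependency ratio: 36
Total dependency ratio: 51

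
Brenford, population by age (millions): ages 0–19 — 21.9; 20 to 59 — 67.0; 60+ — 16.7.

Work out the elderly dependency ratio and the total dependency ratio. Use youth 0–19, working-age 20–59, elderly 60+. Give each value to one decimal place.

Old-age dependency ratio: 24.9
Total dependency ratio: 57.6

Old-age dependency ratio = 16.7 / 67.0 × 100 = 24.9
Total dependency ratio = (21.9 + 16.7) / 67.0 × 100 = 38.6 / 67.0 × 100 = 57.6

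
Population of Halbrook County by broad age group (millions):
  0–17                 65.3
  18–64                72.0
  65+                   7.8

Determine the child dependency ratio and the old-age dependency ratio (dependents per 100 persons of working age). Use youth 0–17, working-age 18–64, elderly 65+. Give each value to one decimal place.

Youth dependency ratio: 90.7
Old-age dependency ratio: 10.8

Youth dependency ratio = 65.3 / 72.0 × 100 = 90.7
Old-age dependency ratio = 7.8 / 72.0 × 100 = 10.8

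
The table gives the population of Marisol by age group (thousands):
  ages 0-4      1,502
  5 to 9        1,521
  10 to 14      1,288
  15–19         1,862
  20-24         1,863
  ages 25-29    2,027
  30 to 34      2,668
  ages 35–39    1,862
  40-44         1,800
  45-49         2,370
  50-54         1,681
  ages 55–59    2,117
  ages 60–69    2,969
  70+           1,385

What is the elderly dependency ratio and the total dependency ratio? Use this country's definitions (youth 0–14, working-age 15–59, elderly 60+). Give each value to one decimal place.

0–14: 1,502 + 1,521 + 1,288 = 4,311
15–59: 1,862 + 1,863 + 2,027 + 2,668 + 1,862 + 1,800 + 2,370 + 1,681 + 2,117 = 18,250
60+: 2,969 + 1,385 = 4,354
Old-age dependency ratio = 4,354 / 18,250 × 100 = 23.9
Total dependency ratio = (4,311 + 4,354) / 18,250 × 100 = 8,665 / 18,250 × 100 = 47.5

Old-age dependency ratio: 23.9
Total dependency ratio: 47.5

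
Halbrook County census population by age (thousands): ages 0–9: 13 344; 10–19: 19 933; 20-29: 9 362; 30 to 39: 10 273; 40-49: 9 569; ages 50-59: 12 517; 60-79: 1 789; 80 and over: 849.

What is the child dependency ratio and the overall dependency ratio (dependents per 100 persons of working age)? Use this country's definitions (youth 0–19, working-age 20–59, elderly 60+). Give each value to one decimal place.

Youth dependency ratio: 79.8
Total dependency ratio: 86.1

0–19: 13 344 + 19 933 = 33 277
20–59: 9 362 + 10 273 + 9 569 + 12 517 = 41 721
60+: 1 789 + 849 = 2 638
Youth dependency ratio = 33 277 / 41 721 × 100 = 79.8
Total dependency ratio = (33 277 + 2 638) / 41 721 × 100 = 35 915 / 41 721 × 100 = 86.1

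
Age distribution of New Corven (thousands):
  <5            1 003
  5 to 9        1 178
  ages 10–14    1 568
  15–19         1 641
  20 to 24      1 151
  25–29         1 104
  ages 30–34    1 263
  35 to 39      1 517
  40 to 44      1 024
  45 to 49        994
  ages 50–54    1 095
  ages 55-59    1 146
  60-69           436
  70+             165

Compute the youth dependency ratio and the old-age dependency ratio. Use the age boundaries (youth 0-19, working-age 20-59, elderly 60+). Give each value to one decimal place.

Youth dependency ratio: 58.0
Old-age dependency ratio: 6.5

0–19: 1 003 + 1 178 + 1 568 + 1 641 = 5 390
20–59: 1 151 + 1 104 + 1 263 + 1 517 + 1 024 + 994 + 1 095 + 1 146 = 9 294
60+: 436 + 165 = 601
Youth dependency ratio = 5 390 / 9 294 × 100 = 58.0
Old-age dependency ratio = 601 / 9 294 × 100 = 6.5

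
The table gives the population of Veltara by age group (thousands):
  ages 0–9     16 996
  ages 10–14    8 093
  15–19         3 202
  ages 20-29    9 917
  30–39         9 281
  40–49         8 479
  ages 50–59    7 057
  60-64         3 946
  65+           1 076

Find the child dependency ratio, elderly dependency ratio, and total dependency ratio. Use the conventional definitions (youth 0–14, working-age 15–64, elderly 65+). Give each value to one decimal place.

Youth dependency ratio: 59.9
Old-age dependency ratio: 2.6
Total dependency ratio: 62.5

0–14: 16 996 + 8 093 = 25 089
15–64: 3 202 + 9 917 + 9 281 + 8 479 + 7 057 + 3 946 = 41 882
65+: 1 076
Youth dependency ratio = 25 089 / 41 882 × 100 = 59.9
Old-age dependency ratio = 1 076 / 41 882 × 100 = 2.6
Total dependency ratio = (25 089 + 1 076) / 41 882 × 100 = 26 165 / 41 882 × 100 = 62.5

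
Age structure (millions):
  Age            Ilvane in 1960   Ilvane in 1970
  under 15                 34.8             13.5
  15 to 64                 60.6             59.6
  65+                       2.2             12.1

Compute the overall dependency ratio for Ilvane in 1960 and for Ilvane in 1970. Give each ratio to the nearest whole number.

Ilvane in 1960: (34.8 + 2.2) / 60.6 × 100 = 37.0 / 60.6 × 100 = 61
Ilvane in 1970: (13.5 + 12.1) / 59.6 × 100 = 25.6 / 59.6 × 100 = 43

Ilvane in 1960: 61
Ilvane in 1970: 43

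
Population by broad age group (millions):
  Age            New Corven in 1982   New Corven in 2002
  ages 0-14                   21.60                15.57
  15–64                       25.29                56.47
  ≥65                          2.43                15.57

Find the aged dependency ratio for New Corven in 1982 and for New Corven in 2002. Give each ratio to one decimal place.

New Corven in 1982: 2.43 / 25.29 × 100 = 9.6
New Corven in 2002: 15.57 / 56.47 × 100 = 27.6

New Corven in 1982: 9.6
New Corven in 2002: 27.6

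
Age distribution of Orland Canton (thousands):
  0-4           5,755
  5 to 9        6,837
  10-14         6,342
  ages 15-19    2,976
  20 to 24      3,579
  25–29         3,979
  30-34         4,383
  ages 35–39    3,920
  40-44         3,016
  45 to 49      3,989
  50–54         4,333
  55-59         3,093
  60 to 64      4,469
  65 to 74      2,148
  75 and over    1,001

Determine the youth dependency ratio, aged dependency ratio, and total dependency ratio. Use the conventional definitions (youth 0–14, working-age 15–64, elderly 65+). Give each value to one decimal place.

Youth dependency ratio: 50.2
Old-age dependency ratio: 8.3
Total dependency ratio: 58.5

0–14: 5,755 + 6,837 + 6,342 = 18,934
15–64: 2,976 + 3,579 + 3,979 + 4,383 + 3,920 + 3,016 + 3,989 + 4,333 + 3,093 + 4,469 = 37,737
65+: 2,148 + 1,001 = 3,149
Youth dependency ratio = 18,934 / 37,737 × 100 = 50.2
Old-age dependency ratio = 3,149 / 37,737 × 100 = 8.3
Total dependency ratio = (18,934 + 3,149) / 37,737 × 100 = 22,083 / 37,737 × 100 = 58.5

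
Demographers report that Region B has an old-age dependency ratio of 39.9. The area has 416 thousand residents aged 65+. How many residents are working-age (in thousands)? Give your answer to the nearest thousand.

Working-age: 1,043

Old-age dependency ratio = elderly / working-age × 100
39.9 = 416 / W × 100
⇒ 1,043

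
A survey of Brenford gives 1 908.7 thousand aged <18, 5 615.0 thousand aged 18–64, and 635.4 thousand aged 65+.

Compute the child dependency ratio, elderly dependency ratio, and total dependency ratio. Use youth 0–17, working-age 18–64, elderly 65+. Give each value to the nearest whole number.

Youth dependency ratio = 1 908.7 / 5 615.0 × 100 = 34
Old-age dependency ratio = 635.4 / 5 615.0 × 100 = 11
Total dependency ratio = (1 908.7 + 635.4) / 5 615.0 × 100 = 2 544.1 / 5 615.0 × 100 = 45

Youth dependency ratio: 34
Old-age dependency ratio: 11
Total dependency ratio: 45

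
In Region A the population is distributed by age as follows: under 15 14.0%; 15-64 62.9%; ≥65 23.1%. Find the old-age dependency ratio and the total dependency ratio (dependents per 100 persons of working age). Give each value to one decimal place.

Old-age dependency ratio = 23.1 / 62.9 × 100 = 36.7
Total dependency ratio = (14.0 + 23.1) / 62.9 × 100 = 37.1 / 62.9 × 100 = 59.0

Old-age dependency ratio: 36.7
Total dependency ratio: 59.0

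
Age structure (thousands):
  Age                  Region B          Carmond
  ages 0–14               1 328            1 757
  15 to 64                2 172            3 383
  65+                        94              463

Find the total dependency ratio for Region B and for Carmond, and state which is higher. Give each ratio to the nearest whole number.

Region B: 65
Carmond: 66
Higher: Carmond

Region B: (1 328 + 94) / 2 172 × 100 = 1 422 / 2 172 × 100 = 65
Carmond: (1 757 + 463) / 3 383 × 100 = 2 220 / 3 383 × 100 = 66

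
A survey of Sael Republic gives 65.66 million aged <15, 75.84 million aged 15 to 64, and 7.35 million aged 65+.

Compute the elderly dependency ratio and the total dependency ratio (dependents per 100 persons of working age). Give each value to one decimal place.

Old-age dependency ratio = 7.35 / 75.84 × 100 = 9.7
Total dependency ratio = (65.66 + 7.35) / 75.84 × 100 = 73.01 / 75.84 × 100 = 96.3

Old-age dependency ratio: 9.7
Total dependency ratio: 96.3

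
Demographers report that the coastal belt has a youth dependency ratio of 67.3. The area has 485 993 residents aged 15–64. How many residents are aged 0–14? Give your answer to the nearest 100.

Youth dependency ratio = youth / working-age × 100
67.3 = Y / 485 993 × 100
⇒ 327 100

Aged 0–14: 327 100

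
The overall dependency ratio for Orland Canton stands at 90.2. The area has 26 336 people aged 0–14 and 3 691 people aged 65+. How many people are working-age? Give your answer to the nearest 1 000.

Working-age: 33 000

Total dependency ratio = (youth + elderly) / working-age × 100
90.2 = (26 336 + 3 691) / W × 100
⇒ 33 000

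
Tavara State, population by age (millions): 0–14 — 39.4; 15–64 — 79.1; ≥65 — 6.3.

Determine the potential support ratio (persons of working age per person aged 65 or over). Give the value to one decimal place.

Potential support ratio = 79.1 / 6.3 = 12.6

Potential support ratio: 12.6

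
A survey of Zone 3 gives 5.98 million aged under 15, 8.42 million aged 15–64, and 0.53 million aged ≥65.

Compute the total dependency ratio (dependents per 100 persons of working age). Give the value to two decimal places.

Total dependency ratio = (5.98 + 0.53) / 8.42 × 100 = 6.51 / 8.42 × 100 = 77.32

Total dependency ratio: 77.32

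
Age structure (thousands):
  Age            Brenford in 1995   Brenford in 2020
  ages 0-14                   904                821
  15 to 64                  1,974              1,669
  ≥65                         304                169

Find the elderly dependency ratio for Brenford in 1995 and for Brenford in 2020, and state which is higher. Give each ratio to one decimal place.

Brenford in 1995: 15.4
Brenford in 2020: 10.1
Higher: Brenford in 1995

Brenford in 1995: 304 / 1,974 × 100 = 15.4
Brenford in 2020: 169 / 1,669 × 100 = 10.1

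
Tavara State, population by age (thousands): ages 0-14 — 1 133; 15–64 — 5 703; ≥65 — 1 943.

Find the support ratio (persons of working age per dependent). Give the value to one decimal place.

Support ratio = 5 703 / (1 133 + 1 943) = 5 703 / 3 076 = 1.9

Support ratio: 1.9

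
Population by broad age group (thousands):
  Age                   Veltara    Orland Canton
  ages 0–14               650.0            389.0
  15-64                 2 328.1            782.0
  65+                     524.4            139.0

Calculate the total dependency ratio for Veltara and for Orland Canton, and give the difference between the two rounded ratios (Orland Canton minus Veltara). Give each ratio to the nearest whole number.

Veltara: 50
Orland Canton: 68
Difference: +18

Veltara: (650.0 + 524.4) / 2 328.1 × 100 = 1 174.4 / 2 328.1 × 100 = 50
Orland Canton: (389.0 + 139.0) / 782.0 × 100 = 528.0 / 782.0 × 100 = 68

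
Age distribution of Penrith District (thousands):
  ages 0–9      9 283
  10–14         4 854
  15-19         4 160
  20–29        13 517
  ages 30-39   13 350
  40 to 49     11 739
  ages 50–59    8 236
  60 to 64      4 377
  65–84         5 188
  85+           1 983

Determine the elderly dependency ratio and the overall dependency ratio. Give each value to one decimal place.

Old-age dependency ratio: 12.9
Total dependency ratio: 38.5

0–14: 9 283 + 4 854 = 14 137
15–64: 4 160 + 13 517 + 13 350 + 11 739 + 8 236 + 4 377 = 55 379
65+: 5 188 + 1 983 = 7 171
Old-age dependency ratio = 7 171 / 55 379 × 100 = 12.9
Total dependency ratio = (14 137 + 7 171) / 55 379 × 100 = 21 308 / 55 379 × 100 = 38.5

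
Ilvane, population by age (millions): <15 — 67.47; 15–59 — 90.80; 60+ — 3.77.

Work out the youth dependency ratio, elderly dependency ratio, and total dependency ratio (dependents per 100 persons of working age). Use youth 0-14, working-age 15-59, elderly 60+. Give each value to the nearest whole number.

Youth dependency ratio: 74
Old-age dependency ratio: 4
Total dependency ratio: 78

Youth dependency ratio = 67.47 / 90.80 × 100 = 74
Old-age dependency ratio = 3.77 / 90.80 × 100 = 4
Total dependency ratio = (67.47 + 3.77) / 90.80 × 100 = 71.24 / 90.80 × 100 = 78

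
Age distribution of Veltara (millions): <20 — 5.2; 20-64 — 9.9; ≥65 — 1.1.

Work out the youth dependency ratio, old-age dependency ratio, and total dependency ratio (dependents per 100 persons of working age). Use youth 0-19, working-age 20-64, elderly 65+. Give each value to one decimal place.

Youth dependency ratio: 52.5
Old-age dependency ratio: 11.1
Total dependency ratio: 63.6

Youth dependency ratio = 5.2 / 9.9 × 100 = 52.5
Old-age dependency ratio = 1.1 / 9.9 × 100 = 11.1
Total dependency ratio = (5.2 + 1.1) / 9.9 × 100 = 6.3 / 9.9 × 100 = 63.6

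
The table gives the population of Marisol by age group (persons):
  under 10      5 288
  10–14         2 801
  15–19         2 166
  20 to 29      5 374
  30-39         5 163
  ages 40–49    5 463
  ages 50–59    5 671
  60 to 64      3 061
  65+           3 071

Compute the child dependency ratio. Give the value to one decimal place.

Youth dependency ratio: 30.1

0–14: 5 288 + 2 801 = 8 089
15–64: 2 166 + 5 374 + 5 163 + 5 463 + 5 671 + 3 061 = 26 898
65+: 3 071
Youth dependency ratio = 8 089 / 26 898 × 100 = 30.1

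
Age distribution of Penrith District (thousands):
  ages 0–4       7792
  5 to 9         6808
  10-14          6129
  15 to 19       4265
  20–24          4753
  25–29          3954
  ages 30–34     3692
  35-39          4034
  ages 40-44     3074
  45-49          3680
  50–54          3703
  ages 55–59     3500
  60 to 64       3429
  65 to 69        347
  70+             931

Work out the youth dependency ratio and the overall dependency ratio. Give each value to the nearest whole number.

Youth dependency ratio: 54
Total dependency ratio: 58

0–14: 7792 + 6808 + 6129 = 20729
15–64: 4265 + 4753 + 3954 + 3692 + 4034 + 3074 + 3680 + 3703 + 3500 + 3429 = 38084
65+: 347 + 931 = 1278
Youth dependency ratio = 20729 / 38084 × 100 = 54
Total dependency ratio = (20729 + 1278) / 38084 × 100 = 22007 / 38084 × 100 = 58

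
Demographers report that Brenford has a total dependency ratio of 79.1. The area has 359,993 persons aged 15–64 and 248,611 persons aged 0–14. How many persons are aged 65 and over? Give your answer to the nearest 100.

Aged 65 and over: 36,100

Total dependency ratio = (youth + elderly) / working-age × 100
79.1 = (248,611 + E) / 359,993 × 100
⇒ 36,100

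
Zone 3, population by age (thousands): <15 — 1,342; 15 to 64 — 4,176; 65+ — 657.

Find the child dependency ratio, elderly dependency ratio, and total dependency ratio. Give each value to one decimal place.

Youth dependency ratio: 32.1
Old-age dependency ratio: 15.7
Total dependency ratio: 47.9

Youth dependency ratio = 1,342 / 4,176 × 100 = 32.1
Old-age dependency ratio = 657 / 4,176 × 100 = 15.7
Total dependency ratio = (1,342 + 657) / 4,176 × 100 = 1,999 / 4,176 × 100 = 47.9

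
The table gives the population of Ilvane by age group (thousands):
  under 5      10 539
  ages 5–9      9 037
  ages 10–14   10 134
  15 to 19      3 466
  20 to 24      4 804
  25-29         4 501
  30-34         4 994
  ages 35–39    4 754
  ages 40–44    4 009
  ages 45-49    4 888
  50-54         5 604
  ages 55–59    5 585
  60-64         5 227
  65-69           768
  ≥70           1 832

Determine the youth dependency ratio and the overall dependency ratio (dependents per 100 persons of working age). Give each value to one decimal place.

0–14: 10 539 + 9 037 + 10 134 = 29 710
15–64: 3 466 + 4 804 + 4 501 + 4 994 + 4 754 + 4 009 + 4 888 + 5 604 + 5 585 + 5 227 = 47 832
65+: 768 + 1 832 = 2 600
Youth dependency ratio = 29 710 / 47 832 × 100 = 62.1
Total dependency ratio = (29 710 + 2 600) / 47 832 × 100 = 32 310 / 47 832 × 100 = 67.5

Youth dependency ratio: 62.1
Total dependency ratio: 67.5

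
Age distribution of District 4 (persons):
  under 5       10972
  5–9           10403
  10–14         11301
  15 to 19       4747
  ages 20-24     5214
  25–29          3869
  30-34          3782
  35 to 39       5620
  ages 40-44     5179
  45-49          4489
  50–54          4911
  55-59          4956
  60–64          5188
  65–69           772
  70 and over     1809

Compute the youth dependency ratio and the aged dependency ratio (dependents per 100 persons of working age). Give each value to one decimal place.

0–14: 10972 + 10403 + 11301 = 32676
15–64: 4747 + 5214 + 3869 + 3782 + 5620 + 5179 + 4489 + 4911 + 4956 + 5188 = 47955
65+: 772 + 1809 = 2581
Youth dependency ratio = 32676 / 47955 × 100 = 68.1
Old-age dependency ratio = 2581 / 47955 × 100 = 5.4

Youth dependency ratio: 68.1
Old-age dependency ratio: 5.4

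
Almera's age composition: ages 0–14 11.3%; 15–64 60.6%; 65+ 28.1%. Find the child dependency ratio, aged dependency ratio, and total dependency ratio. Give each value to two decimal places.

Youth dependency ratio: 18.65
Old-age dependency ratio: 46.37
Total dependency ratio: 65.02

Youth dependency ratio = 11.3 / 60.6 × 100 = 18.65
Old-age dependency ratio = 28.1 / 60.6 × 100 = 46.37
Total dependency ratio = (11.3 + 28.1) / 60.6 × 100 = 39.4 / 60.6 × 100 = 65.02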